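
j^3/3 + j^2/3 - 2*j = j*(j/3 + 1)*(j - 2)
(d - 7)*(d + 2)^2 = d^3 - 3*d^2 - 24*d - 28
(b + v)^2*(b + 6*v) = b^3 + 8*b^2*v + 13*b*v^2 + 6*v^3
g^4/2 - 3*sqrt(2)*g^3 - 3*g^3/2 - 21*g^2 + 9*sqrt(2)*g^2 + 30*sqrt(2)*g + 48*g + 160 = (g/2 + 1)*(g - 5)*(g - 8*sqrt(2))*(g + 2*sqrt(2))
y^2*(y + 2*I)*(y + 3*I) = y^4 + 5*I*y^3 - 6*y^2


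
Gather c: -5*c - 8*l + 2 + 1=-5*c - 8*l + 3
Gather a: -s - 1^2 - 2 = -s - 3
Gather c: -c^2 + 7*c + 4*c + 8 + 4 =-c^2 + 11*c + 12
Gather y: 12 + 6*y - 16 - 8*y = -2*y - 4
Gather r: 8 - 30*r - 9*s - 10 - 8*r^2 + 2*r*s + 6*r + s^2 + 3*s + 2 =-8*r^2 + r*(2*s - 24) + s^2 - 6*s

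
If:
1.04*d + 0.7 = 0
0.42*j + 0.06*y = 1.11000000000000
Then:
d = -0.67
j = 2.64285714285714 - 0.142857142857143*y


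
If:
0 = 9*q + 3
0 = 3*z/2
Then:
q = -1/3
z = 0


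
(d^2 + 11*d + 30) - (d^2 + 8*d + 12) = 3*d + 18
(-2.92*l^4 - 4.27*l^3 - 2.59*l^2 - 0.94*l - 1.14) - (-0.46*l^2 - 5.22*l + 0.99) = -2.92*l^4 - 4.27*l^3 - 2.13*l^2 + 4.28*l - 2.13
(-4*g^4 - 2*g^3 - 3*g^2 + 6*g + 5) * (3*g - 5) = -12*g^5 + 14*g^4 + g^3 + 33*g^2 - 15*g - 25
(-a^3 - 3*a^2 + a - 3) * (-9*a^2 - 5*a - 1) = 9*a^5 + 32*a^4 + 7*a^3 + 25*a^2 + 14*a + 3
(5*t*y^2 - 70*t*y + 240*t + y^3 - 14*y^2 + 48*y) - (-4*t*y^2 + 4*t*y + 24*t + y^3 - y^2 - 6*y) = 9*t*y^2 - 74*t*y + 216*t - 13*y^2 + 54*y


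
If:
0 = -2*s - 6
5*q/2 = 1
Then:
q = 2/5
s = -3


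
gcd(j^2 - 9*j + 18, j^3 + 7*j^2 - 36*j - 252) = j - 6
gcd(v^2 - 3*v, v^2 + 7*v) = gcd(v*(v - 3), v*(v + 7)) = v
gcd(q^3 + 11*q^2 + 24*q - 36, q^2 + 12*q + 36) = q^2 + 12*q + 36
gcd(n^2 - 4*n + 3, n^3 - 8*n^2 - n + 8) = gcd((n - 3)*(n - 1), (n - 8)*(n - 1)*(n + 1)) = n - 1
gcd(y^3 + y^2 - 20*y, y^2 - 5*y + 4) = y - 4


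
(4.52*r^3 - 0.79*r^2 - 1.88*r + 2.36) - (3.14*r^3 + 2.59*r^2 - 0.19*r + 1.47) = 1.38*r^3 - 3.38*r^2 - 1.69*r + 0.89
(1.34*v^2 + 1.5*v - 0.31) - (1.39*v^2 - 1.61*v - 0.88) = -0.0499999999999998*v^2 + 3.11*v + 0.57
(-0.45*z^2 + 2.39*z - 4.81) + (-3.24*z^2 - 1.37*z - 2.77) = -3.69*z^2 + 1.02*z - 7.58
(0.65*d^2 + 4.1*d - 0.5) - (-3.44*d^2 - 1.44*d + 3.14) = 4.09*d^2 + 5.54*d - 3.64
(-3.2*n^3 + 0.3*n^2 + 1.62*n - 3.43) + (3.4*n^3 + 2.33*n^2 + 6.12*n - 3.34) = 0.2*n^3 + 2.63*n^2 + 7.74*n - 6.77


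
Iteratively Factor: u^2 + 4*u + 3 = (u + 3)*(u + 1)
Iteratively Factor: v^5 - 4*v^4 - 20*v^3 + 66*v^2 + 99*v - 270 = (v - 3)*(v^4 - v^3 - 23*v^2 - 3*v + 90) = (v - 3)*(v + 3)*(v^3 - 4*v^2 - 11*v + 30) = (v - 3)*(v - 2)*(v + 3)*(v^2 - 2*v - 15) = (v - 5)*(v - 3)*(v - 2)*(v + 3)*(v + 3)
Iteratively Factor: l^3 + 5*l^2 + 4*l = (l)*(l^2 + 5*l + 4) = l*(l + 1)*(l + 4)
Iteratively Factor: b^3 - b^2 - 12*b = (b - 4)*(b^2 + 3*b) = (b - 4)*(b + 3)*(b)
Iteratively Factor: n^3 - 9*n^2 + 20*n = (n - 5)*(n^2 - 4*n) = (n - 5)*(n - 4)*(n)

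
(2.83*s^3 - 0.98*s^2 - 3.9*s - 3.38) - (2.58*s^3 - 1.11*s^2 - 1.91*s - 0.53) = 0.25*s^3 + 0.13*s^2 - 1.99*s - 2.85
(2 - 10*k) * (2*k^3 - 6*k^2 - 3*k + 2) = -20*k^4 + 64*k^3 + 18*k^2 - 26*k + 4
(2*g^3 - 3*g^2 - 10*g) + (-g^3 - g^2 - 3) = g^3 - 4*g^2 - 10*g - 3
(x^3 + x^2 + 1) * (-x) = -x^4 - x^3 - x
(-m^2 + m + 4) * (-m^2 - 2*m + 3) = m^4 + m^3 - 9*m^2 - 5*m + 12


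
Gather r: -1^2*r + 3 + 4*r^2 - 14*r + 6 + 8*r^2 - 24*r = 12*r^2 - 39*r + 9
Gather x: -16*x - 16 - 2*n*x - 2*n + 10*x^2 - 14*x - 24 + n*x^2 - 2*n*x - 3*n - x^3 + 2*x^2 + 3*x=-5*n - x^3 + x^2*(n + 12) + x*(-4*n - 27) - 40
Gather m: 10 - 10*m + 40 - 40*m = 50 - 50*m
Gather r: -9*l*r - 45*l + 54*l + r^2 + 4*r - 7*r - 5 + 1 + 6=9*l + r^2 + r*(-9*l - 3) + 2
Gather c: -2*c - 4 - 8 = -2*c - 12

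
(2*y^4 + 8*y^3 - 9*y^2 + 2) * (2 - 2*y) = -4*y^5 - 12*y^4 + 34*y^3 - 18*y^2 - 4*y + 4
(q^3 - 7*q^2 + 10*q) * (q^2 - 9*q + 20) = q^5 - 16*q^4 + 93*q^3 - 230*q^2 + 200*q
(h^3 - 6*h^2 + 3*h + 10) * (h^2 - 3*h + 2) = h^5 - 9*h^4 + 23*h^3 - 11*h^2 - 24*h + 20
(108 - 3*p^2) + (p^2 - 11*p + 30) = -2*p^2 - 11*p + 138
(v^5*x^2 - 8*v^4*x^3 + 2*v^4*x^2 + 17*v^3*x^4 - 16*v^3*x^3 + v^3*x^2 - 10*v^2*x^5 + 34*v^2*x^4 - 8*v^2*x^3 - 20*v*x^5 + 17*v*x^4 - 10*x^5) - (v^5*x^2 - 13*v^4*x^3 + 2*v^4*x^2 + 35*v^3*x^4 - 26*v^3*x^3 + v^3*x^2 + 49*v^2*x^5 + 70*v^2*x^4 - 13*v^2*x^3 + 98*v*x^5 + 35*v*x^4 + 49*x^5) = 5*v^4*x^3 - 18*v^3*x^4 + 10*v^3*x^3 - 59*v^2*x^5 - 36*v^2*x^4 + 5*v^2*x^3 - 118*v*x^5 - 18*v*x^4 - 59*x^5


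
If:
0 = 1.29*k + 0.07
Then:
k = -0.05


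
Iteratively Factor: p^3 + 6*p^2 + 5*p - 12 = (p - 1)*(p^2 + 7*p + 12) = (p - 1)*(p + 4)*(p + 3)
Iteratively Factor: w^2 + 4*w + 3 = (w + 3)*(w + 1)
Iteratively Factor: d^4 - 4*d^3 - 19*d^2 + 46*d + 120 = (d - 5)*(d^3 + d^2 - 14*d - 24) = (d - 5)*(d - 4)*(d^2 + 5*d + 6) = (d - 5)*(d - 4)*(d + 3)*(d + 2)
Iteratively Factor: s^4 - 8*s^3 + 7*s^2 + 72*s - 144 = (s - 4)*(s^3 - 4*s^2 - 9*s + 36) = (s - 4)^2*(s^2 - 9) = (s - 4)^2*(s - 3)*(s + 3)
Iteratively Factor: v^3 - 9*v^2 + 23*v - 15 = (v - 5)*(v^2 - 4*v + 3) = (v - 5)*(v - 1)*(v - 3)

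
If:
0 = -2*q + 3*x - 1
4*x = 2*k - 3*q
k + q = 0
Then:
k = 4/23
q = -4/23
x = 5/23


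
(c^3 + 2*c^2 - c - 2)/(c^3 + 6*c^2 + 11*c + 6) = (c - 1)/(c + 3)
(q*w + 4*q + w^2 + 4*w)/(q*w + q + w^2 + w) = (w + 4)/(w + 1)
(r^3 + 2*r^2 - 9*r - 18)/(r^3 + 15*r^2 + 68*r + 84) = (r^2 - 9)/(r^2 + 13*r + 42)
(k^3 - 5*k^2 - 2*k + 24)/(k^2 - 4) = (k^2 - 7*k + 12)/(k - 2)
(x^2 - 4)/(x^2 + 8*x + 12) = (x - 2)/(x + 6)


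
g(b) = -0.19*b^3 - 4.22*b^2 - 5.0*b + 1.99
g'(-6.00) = 25.12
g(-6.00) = -78.89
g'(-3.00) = 15.19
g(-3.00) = -15.86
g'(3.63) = -43.15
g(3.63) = -80.85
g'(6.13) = -78.16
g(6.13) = -231.00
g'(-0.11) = -4.08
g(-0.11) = 2.49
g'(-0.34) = -2.20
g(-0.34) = 3.21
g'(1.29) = -16.84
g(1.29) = -11.89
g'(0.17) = -6.45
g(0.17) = 1.02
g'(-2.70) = 13.63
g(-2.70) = -11.53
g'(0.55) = -9.81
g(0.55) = -2.07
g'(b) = -0.57*b^2 - 8.44*b - 5.0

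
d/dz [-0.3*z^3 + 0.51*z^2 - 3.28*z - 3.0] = -0.9*z^2 + 1.02*z - 3.28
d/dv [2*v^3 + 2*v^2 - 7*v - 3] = 6*v^2 + 4*v - 7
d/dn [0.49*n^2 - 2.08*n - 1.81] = 0.98*n - 2.08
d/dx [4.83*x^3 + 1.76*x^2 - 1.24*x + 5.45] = 14.49*x^2 + 3.52*x - 1.24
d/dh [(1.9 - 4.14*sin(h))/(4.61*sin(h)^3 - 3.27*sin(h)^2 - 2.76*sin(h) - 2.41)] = (38.1708*sin(h)^3 - 39.8148*sin(h)^2 + 12.426*sin(h) + 15.2214)*cos(h)/(21.2521*sin(h)^6 - 30.1494*sin(h)^5 - 14.7543*sin(h)^4 - 4.1698*sin(h)^3 + 23.379*sin(h)^2 + 13.3032*sin(h) + 5.8081)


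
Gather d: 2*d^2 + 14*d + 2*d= 2*d^2 + 16*d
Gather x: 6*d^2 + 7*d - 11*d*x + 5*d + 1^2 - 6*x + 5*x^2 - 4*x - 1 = 6*d^2 + 12*d + 5*x^2 + x*(-11*d - 10)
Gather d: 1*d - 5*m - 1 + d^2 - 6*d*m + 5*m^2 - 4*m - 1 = d^2 + d*(1 - 6*m) + 5*m^2 - 9*m - 2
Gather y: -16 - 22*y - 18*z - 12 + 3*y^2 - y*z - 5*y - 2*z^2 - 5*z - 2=3*y^2 + y*(-z - 27) - 2*z^2 - 23*z - 30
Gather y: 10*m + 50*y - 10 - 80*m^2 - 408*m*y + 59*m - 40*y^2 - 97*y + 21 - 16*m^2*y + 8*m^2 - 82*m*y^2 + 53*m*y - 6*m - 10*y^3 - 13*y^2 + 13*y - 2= -72*m^2 + 63*m - 10*y^3 + y^2*(-82*m - 53) + y*(-16*m^2 - 355*m - 34) + 9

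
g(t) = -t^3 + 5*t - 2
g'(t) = 5 - 3*t^2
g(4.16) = -53.19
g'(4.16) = -46.92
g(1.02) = 2.04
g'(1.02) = 1.88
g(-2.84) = 6.71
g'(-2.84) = -19.20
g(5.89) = -176.89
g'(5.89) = -99.08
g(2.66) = -7.52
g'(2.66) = -16.23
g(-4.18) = 50.13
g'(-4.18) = -47.42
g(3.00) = -14.00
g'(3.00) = -22.00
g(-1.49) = -6.14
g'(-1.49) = -1.66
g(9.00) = -686.00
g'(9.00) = -238.00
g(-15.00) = 3298.00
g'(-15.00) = -670.00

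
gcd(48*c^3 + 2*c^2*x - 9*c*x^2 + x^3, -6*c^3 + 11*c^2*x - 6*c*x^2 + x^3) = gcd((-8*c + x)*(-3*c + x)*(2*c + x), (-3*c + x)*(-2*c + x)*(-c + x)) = -3*c + x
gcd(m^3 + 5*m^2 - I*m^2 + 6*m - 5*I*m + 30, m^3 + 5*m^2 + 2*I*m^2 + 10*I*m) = m^2 + m*(5 + 2*I) + 10*I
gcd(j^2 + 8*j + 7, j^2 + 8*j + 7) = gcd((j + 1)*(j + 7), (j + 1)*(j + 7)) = j^2 + 8*j + 7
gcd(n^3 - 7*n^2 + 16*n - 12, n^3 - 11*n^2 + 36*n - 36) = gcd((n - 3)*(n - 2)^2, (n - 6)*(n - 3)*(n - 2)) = n^2 - 5*n + 6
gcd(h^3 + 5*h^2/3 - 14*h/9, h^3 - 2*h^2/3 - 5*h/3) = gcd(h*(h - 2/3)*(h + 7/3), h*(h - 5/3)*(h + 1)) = h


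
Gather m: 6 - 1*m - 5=1 - m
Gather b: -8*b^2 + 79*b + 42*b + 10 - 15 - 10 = -8*b^2 + 121*b - 15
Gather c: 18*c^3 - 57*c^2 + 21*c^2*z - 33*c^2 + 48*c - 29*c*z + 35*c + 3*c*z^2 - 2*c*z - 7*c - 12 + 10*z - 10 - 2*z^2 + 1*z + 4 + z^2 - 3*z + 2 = 18*c^3 + c^2*(21*z - 90) + c*(3*z^2 - 31*z + 76) - z^2 + 8*z - 16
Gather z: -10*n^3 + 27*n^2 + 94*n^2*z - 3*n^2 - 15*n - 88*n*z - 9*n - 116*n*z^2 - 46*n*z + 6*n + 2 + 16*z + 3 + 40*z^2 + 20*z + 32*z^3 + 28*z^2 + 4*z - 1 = -10*n^3 + 24*n^2 - 18*n + 32*z^3 + z^2*(68 - 116*n) + z*(94*n^2 - 134*n + 40) + 4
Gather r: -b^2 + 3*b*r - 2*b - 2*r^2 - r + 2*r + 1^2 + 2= -b^2 - 2*b - 2*r^2 + r*(3*b + 1) + 3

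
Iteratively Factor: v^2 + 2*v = (v)*(v + 2)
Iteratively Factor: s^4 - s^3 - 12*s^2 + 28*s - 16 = (s - 2)*(s^3 + s^2 - 10*s + 8) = (s - 2)^2*(s^2 + 3*s - 4) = (s - 2)^2*(s - 1)*(s + 4)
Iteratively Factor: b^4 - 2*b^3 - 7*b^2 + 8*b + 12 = (b + 1)*(b^3 - 3*b^2 - 4*b + 12) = (b + 1)*(b + 2)*(b^2 - 5*b + 6) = (b - 3)*(b + 1)*(b + 2)*(b - 2)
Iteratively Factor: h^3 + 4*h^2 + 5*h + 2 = (h + 1)*(h^2 + 3*h + 2) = (h + 1)^2*(h + 2)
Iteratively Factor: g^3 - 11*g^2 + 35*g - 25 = (g - 1)*(g^2 - 10*g + 25) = (g - 5)*(g - 1)*(g - 5)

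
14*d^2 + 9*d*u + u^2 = (2*d + u)*(7*d + u)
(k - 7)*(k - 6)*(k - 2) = k^3 - 15*k^2 + 68*k - 84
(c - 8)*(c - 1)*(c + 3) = c^3 - 6*c^2 - 19*c + 24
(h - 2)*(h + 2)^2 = h^3 + 2*h^2 - 4*h - 8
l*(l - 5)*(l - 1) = l^3 - 6*l^2 + 5*l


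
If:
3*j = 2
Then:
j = 2/3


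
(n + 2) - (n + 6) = -4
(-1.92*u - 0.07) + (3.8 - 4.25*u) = 3.73 - 6.17*u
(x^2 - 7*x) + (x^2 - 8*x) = 2*x^2 - 15*x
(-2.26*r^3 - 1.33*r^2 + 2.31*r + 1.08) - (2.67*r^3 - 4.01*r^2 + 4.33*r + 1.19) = -4.93*r^3 + 2.68*r^2 - 2.02*r - 0.11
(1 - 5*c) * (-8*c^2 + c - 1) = 40*c^3 - 13*c^2 + 6*c - 1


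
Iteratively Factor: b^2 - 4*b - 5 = (b - 5)*(b + 1)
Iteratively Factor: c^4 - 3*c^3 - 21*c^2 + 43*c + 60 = (c + 1)*(c^3 - 4*c^2 - 17*c + 60) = (c - 3)*(c + 1)*(c^2 - c - 20) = (c - 3)*(c + 1)*(c + 4)*(c - 5)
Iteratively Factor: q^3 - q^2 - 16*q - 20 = (q - 5)*(q^2 + 4*q + 4) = (q - 5)*(q + 2)*(q + 2)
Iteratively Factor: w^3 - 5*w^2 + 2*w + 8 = (w + 1)*(w^2 - 6*w + 8) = (w - 2)*(w + 1)*(w - 4)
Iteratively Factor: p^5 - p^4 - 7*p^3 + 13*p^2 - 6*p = (p - 1)*(p^4 - 7*p^2 + 6*p) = (p - 2)*(p - 1)*(p^3 + 2*p^2 - 3*p) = (p - 2)*(p - 1)^2*(p^2 + 3*p) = p*(p - 2)*(p - 1)^2*(p + 3)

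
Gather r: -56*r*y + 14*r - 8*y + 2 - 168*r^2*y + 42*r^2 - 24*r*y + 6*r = r^2*(42 - 168*y) + r*(20 - 80*y) - 8*y + 2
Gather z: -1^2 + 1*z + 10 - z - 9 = 0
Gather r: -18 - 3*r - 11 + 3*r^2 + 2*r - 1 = 3*r^2 - r - 30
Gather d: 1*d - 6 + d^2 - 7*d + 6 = d^2 - 6*d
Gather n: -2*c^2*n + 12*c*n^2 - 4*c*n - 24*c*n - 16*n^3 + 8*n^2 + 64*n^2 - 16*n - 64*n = -16*n^3 + n^2*(12*c + 72) + n*(-2*c^2 - 28*c - 80)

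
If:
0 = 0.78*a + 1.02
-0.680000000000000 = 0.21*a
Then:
No Solution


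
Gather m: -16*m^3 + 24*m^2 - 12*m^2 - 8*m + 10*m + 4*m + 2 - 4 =-16*m^3 + 12*m^2 + 6*m - 2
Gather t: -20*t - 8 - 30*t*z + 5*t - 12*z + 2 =t*(-30*z - 15) - 12*z - 6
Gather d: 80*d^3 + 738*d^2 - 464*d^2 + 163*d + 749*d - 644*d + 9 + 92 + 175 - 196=80*d^3 + 274*d^2 + 268*d + 80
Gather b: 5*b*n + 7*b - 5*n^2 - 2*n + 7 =b*(5*n + 7) - 5*n^2 - 2*n + 7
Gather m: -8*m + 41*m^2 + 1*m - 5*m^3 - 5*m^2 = -5*m^3 + 36*m^2 - 7*m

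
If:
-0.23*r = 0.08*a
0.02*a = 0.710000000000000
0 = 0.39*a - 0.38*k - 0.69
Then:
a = 35.50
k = 34.62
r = -12.35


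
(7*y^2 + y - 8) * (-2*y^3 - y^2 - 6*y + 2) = -14*y^5 - 9*y^4 - 27*y^3 + 16*y^2 + 50*y - 16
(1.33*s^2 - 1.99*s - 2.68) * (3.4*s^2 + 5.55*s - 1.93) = 4.522*s^4 + 0.6155*s^3 - 22.7234*s^2 - 11.0333*s + 5.1724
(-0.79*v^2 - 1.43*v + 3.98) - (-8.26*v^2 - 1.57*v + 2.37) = 7.47*v^2 + 0.14*v + 1.61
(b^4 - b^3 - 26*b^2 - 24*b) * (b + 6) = b^5 + 5*b^4 - 32*b^3 - 180*b^2 - 144*b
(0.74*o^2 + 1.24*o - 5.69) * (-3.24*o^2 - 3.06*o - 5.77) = -2.3976*o^4 - 6.282*o^3 + 10.3714*o^2 + 10.2566*o + 32.8313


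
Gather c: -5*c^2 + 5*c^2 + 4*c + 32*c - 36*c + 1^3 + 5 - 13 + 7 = 0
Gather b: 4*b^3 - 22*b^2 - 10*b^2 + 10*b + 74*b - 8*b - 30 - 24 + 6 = 4*b^3 - 32*b^2 + 76*b - 48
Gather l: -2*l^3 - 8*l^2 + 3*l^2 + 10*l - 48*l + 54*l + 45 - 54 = -2*l^3 - 5*l^2 + 16*l - 9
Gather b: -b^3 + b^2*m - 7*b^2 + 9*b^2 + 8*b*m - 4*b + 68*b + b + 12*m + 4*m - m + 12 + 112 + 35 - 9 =-b^3 + b^2*(m + 2) + b*(8*m + 65) + 15*m + 150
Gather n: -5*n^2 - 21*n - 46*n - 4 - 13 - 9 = -5*n^2 - 67*n - 26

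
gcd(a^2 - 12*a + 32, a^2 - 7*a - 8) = a - 8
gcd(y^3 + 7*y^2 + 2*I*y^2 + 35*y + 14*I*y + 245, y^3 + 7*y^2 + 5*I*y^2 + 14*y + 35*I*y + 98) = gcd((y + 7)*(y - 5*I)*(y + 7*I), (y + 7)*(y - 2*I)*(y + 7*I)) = y^2 + y*(7 + 7*I) + 49*I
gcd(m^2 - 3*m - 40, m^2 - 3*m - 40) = m^2 - 3*m - 40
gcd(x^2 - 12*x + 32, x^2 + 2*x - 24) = x - 4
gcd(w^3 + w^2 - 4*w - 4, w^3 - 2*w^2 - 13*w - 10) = w^2 + 3*w + 2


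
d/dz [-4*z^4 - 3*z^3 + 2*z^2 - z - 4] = -16*z^3 - 9*z^2 + 4*z - 1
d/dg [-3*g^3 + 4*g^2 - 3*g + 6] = -9*g^2 + 8*g - 3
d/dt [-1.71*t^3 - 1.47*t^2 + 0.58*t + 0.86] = -5.13*t^2 - 2.94*t + 0.58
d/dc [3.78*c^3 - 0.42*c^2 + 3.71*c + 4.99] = 11.34*c^2 - 0.84*c + 3.71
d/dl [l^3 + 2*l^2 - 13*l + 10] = 3*l^2 + 4*l - 13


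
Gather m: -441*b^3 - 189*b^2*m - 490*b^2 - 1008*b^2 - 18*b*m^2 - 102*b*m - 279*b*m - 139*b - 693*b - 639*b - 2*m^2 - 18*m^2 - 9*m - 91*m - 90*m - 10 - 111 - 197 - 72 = -441*b^3 - 1498*b^2 - 1471*b + m^2*(-18*b - 20) + m*(-189*b^2 - 381*b - 190) - 390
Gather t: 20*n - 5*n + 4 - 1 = 15*n + 3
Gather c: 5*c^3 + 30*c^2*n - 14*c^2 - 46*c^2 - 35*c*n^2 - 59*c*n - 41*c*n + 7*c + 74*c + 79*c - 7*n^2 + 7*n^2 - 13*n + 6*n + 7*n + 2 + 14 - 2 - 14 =5*c^3 + c^2*(30*n - 60) + c*(-35*n^2 - 100*n + 160)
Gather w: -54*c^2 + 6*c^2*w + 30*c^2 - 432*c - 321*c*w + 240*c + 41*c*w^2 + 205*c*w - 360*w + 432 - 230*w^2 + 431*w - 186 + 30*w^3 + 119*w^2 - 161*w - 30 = -24*c^2 - 192*c + 30*w^3 + w^2*(41*c - 111) + w*(6*c^2 - 116*c - 90) + 216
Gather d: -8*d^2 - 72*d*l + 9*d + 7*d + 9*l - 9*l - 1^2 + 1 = -8*d^2 + d*(16 - 72*l)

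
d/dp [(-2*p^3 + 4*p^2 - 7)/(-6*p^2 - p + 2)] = (12*p^4 + 4*p^3 - 16*p^2 - 68*p - 7)/(36*p^4 + 12*p^3 - 23*p^2 - 4*p + 4)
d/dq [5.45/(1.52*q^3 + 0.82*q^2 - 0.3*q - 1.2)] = (-24.852*q^2 - 8.938*q + 1.635)/(1.52*q^3 + 0.82*q^2 - 0.3*q - 1.2)^2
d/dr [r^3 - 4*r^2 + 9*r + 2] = 3*r^2 - 8*r + 9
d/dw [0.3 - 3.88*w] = -3.88000000000000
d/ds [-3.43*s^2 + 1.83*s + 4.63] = 1.83 - 6.86*s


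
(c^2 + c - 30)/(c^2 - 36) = (c - 5)/(c - 6)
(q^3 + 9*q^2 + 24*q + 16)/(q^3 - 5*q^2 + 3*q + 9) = (q^2 + 8*q + 16)/(q^2 - 6*q + 9)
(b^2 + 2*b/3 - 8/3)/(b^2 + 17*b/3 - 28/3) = (b + 2)/(b + 7)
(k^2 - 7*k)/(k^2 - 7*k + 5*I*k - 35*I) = k/(k + 5*I)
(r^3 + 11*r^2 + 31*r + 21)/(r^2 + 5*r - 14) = (r^2 + 4*r + 3)/(r - 2)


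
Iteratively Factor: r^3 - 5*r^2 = (r)*(r^2 - 5*r) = r*(r - 5)*(r)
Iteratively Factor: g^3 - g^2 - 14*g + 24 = (g + 4)*(g^2 - 5*g + 6) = (g - 3)*(g + 4)*(g - 2)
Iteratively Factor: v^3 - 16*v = (v - 4)*(v^2 + 4*v) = v*(v - 4)*(v + 4)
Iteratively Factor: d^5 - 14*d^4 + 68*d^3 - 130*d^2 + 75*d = (d - 5)*(d^4 - 9*d^3 + 23*d^2 - 15*d) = (d - 5)*(d - 1)*(d^3 - 8*d^2 + 15*d) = (d - 5)^2*(d - 1)*(d^2 - 3*d) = d*(d - 5)^2*(d - 1)*(d - 3)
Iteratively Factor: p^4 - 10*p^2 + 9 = (p + 1)*(p^3 - p^2 - 9*p + 9) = (p - 3)*(p + 1)*(p^2 + 2*p - 3) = (p - 3)*(p + 1)*(p + 3)*(p - 1)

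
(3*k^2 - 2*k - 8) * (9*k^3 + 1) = 27*k^5 - 18*k^4 - 72*k^3 + 3*k^2 - 2*k - 8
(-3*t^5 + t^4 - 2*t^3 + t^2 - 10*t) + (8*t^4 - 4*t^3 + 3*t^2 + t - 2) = -3*t^5 + 9*t^4 - 6*t^3 + 4*t^2 - 9*t - 2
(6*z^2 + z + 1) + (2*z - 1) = 6*z^2 + 3*z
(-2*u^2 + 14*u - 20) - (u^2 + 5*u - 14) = -3*u^2 + 9*u - 6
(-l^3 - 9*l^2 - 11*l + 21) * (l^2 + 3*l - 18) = -l^5 - 12*l^4 - 20*l^3 + 150*l^2 + 261*l - 378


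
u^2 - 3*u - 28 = (u - 7)*(u + 4)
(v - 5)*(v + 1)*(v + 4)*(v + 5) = v^4 + 5*v^3 - 21*v^2 - 125*v - 100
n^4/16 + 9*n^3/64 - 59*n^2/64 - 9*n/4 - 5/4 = (n/4 + 1/4)*(n/4 + 1)*(n - 4)*(n + 5/4)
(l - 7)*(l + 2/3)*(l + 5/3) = l^3 - 14*l^2/3 - 137*l/9 - 70/9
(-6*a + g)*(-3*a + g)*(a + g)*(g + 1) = 18*a^3*g + 18*a^3 + 9*a^2*g^2 + 9*a^2*g - 8*a*g^3 - 8*a*g^2 + g^4 + g^3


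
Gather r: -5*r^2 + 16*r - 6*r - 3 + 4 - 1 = -5*r^2 + 10*r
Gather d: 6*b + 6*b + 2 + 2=12*b + 4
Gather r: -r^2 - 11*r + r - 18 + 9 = -r^2 - 10*r - 9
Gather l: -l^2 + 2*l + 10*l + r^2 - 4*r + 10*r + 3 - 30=-l^2 + 12*l + r^2 + 6*r - 27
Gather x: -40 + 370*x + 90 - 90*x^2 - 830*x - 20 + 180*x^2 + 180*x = 90*x^2 - 280*x + 30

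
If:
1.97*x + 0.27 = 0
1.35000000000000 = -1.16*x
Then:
No Solution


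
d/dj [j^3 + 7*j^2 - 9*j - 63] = 3*j^2 + 14*j - 9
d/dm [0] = 0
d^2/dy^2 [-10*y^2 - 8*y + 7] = -20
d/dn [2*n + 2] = 2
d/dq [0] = 0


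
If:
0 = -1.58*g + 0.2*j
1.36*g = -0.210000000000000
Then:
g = -0.15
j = -1.22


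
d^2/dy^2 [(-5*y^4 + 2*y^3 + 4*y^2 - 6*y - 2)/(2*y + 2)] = (-15*y^4 - 38*y^3 - 24*y^2 + 6*y + 8)/(y^3 + 3*y^2 + 3*y + 1)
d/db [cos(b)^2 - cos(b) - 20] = sin(b) - sin(2*b)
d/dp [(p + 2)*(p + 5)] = 2*p + 7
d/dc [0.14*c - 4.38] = 0.140000000000000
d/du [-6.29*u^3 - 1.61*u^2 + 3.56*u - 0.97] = -18.87*u^2 - 3.22*u + 3.56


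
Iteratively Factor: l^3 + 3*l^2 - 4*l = (l - 1)*(l^2 + 4*l) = l*(l - 1)*(l + 4)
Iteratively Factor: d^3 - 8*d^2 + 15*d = (d - 5)*(d^2 - 3*d) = (d - 5)*(d - 3)*(d)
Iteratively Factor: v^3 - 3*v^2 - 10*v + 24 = (v + 3)*(v^2 - 6*v + 8) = (v - 4)*(v + 3)*(v - 2)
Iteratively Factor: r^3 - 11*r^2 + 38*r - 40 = (r - 2)*(r^2 - 9*r + 20) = (r - 5)*(r - 2)*(r - 4)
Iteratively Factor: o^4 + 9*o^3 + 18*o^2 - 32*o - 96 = (o + 3)*(o^3 + 6*o^2 - 32) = (o - 2)*(o + 3)*(o^2 + 8*o + 16) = (o - 2)*(o + 3)*(o + 4)*(o + 4)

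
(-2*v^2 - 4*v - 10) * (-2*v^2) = 4*v^4 + 8*v^3 + 20*v^2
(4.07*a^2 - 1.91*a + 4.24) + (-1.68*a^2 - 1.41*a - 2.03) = 2.39*a^2 - 3.32*a + 2.21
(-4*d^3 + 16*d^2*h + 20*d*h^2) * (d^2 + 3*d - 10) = -4*d^5 + 16*d^4*h - 12*d^4 + 20*d^3*h^2 + 48*d^3*h + 40*d^3 + 60*d^2*h^2 - 160*d^2*h - 200*d*h^2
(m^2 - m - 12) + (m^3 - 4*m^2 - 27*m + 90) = m^3 - 3*m^2 - 28*m + 78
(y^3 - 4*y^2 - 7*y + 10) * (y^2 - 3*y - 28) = y^5 - 7*y^4 - 23*y^3 + 143*y^2 + 166*y - 280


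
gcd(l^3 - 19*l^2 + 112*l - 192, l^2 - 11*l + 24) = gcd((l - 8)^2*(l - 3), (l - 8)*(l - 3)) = l^2 - 11*l + 24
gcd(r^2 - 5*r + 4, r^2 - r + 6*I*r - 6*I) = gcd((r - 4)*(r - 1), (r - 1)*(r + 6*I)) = r - 1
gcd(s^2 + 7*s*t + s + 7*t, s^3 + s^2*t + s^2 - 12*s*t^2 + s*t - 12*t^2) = s + 1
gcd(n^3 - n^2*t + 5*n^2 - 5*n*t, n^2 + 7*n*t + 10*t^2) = 1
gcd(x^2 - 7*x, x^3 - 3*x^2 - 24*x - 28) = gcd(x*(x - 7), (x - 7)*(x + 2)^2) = x - 7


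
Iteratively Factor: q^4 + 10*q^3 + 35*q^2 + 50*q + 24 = (q + 1)*(q^3 + 9*q^2 + 26*q + 24) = (q + 1)*(q + 2)*(q^2 + 7*q + 12) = (q + 1)*(q + 2)*(q + 4)*(q + 3)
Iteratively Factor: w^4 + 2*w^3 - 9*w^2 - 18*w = (w + 2)*(w^3 - 9*w) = (w - 3)*(w + 2)*(w^2 + 3*w) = w*(w - 3)*(w + 2)*(w + 3)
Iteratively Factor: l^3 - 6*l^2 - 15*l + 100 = (l - 5)*(l^2 - l - 20) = (l - 5)*(l + 4)*(l - 5)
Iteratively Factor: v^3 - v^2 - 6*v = (v)*(v^2 - v - 6) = v*(v - 3)*(v + 2)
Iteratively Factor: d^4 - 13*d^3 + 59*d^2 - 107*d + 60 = (d - 3)*(d^3 - 10*d^2 + 29*d - 20) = (d - 3)*(d - 1)*(d^2 - 9*d + 20) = (d - 4)*(d - 3)*(d - 1)*(d - 5)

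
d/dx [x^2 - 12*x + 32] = 2*x - 12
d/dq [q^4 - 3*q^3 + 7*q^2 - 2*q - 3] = 4*q^3 - 9*q^2 + 14*q - 2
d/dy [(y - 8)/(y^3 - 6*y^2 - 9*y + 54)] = (y^3 - 6*y^2 - 9*y + 3*(y - 8)*(-y^2 + 4*y + 3) + 54)/(y^3 - 6*y^2 - 9*y + 54)^2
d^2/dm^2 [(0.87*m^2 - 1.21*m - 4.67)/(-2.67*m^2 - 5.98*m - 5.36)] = (45.033822*m^3 + 274.456242*m^2 + 343.48482*m + 72.778248)/(19.034163*m^6 + 127.892466*m^5 + 401.073516*m^4 + 727.333048*m^3 + 805.151328*m^2 + 515.409024*m + 153.990656)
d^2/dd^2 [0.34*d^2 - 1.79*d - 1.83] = 0.680000000000000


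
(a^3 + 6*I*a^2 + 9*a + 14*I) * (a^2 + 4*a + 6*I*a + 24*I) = a^5 + 4*a^4 + 12*I*a^4 - 27*a^3 + 48*I*a^3 - 108*a^2 + 68*I*a^2 - 84*a + 272*I*a - 336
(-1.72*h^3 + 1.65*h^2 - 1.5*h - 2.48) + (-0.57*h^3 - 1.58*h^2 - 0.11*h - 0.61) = -2.29*h^3 + 0.0699999999999998*h^2 - 1.61*h - 3.09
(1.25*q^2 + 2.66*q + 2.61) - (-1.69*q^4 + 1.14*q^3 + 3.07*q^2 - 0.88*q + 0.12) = 1.69*q^4 - 1.14*q^3 - 1.82*q^2 + 3.54*q + 2.49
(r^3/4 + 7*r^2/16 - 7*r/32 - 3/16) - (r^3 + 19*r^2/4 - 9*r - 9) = -3*r^3/4 - 69*r^2/16 + 281*r/32 + 141/16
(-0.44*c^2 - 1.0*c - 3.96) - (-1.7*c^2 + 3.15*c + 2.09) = 1.26*c^2 - 4.15*c - 6.05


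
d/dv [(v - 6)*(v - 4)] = 2*v - 10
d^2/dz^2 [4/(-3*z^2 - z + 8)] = 8*(9*z^2 + 3*z - (6*z + 1)^2 - 24)/(3*z^2 + z - 8)^3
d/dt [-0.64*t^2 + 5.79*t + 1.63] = 5.79 - 1.28*t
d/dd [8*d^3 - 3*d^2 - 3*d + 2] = 24*d^2 - 6*d - 3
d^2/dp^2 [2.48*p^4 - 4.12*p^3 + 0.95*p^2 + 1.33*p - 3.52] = 29.76*p^2 - 24.72*p + 1.9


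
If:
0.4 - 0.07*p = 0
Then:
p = 5.71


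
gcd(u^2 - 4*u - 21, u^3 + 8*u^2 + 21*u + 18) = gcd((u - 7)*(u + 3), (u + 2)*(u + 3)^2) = u + 3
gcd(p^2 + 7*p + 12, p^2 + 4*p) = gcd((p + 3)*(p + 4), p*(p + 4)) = p + 4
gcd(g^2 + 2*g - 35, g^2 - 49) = g + 7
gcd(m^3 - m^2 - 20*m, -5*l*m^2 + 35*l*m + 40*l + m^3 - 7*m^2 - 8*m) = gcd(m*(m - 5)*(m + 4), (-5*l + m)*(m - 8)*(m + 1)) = 1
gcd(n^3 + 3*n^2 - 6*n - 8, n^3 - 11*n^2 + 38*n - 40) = n - 2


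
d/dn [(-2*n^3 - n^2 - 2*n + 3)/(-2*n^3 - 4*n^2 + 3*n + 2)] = (6*n^4 - 20*n^3 - 5*n^2 + 20*n - 13)/(4*n^6 + 16*n^5 + 4*n^4 - 32*n^3 - 7*n^2 + 12*n + 4)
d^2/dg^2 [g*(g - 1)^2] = 6*g - 4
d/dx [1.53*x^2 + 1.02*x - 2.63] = 3.06*x + 1.02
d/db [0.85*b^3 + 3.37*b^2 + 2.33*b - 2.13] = 2.55*b^2 + 6.74*b + 2.33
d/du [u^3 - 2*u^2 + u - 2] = 3*u^2 - 4*u + 1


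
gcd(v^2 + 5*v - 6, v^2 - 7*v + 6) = v - 1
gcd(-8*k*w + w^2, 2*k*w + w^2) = w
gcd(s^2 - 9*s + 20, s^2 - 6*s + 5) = s - 5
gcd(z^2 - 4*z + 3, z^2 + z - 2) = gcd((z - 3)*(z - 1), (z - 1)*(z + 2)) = z - 1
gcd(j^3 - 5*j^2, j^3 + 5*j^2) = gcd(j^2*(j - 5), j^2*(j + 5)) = j^2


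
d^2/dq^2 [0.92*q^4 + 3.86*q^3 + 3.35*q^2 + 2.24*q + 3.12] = 11.04*q^2 + 23.16*q + 6.7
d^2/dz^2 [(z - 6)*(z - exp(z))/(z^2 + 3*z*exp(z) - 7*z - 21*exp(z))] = (2*(z - 6)*(z - exp(z))*(3*z*exp(z) + 2*z - 18*exp(z) - 7)^2 + ((6 - z)*exp(z) - 2*exp(z) + 2)*(z^2 + 3*z*exp(z) - 7*z - 21*exp(z))^2 + (-2*(1 - exp(z))*(z - 6)*(3*z*exp(z) + 2*z - 18*exp(z) - 7) - (z - 6)*(z - exp(z))*(3*z*exp(z) - 15*exp(z) + 2) - 2*(z - exp(z))*(3*z*exp(z) + 2*z - 18*exp(z) - 7))*(z^2 + 3*z*exp(z) - 7*z - 21*exp(z)))/(z^2 + 3*z*exp(z) - 7*z - 21*exp(z))^3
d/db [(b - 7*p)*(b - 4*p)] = 2*b - 11*p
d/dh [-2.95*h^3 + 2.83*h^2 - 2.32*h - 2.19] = -8.85*h^2 + 5.66*h - 2.32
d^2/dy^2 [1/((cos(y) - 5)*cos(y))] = (-(1 - cos(2*y))^2 - 75*cos(y)/4 - 27*cos(2*y)/2 + 15*cos(3*y)/4 + 81/2)/((cos(y) - 5)^3*cos(y)^3)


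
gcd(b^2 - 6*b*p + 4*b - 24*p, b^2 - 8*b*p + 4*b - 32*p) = b + 4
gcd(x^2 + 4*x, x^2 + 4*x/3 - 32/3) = x + 4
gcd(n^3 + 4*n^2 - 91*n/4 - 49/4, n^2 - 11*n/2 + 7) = n - 7/2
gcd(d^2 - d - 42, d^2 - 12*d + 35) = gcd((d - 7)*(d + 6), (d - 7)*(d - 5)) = d - 7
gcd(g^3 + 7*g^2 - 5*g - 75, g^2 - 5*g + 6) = g - 3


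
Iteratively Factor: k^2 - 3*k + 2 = (k - 1)*(k - 2)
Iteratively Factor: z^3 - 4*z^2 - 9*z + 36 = (z + 3)*(z^2 - 7*z + 12) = (z - 4)*(z + 3)*(z - 3)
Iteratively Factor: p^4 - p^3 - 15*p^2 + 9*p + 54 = (p - 3)*(p^3 + 2*p^2 - 9*p - 18) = (p - 3)*(p + 2)*(p^2 - 9) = (p - 3)^2*(p + 2)*(p + 3)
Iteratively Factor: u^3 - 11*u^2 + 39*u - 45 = (u - 3)*(u^2 - 8*u + 15) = (u - 5)*(u - 3)*(u - 3)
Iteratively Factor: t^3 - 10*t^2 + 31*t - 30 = (t - 2)*(t^2 - 8*t + 15) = (t - 5)*(t - 2)*(t - 3)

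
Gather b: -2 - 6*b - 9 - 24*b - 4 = -30*b - 15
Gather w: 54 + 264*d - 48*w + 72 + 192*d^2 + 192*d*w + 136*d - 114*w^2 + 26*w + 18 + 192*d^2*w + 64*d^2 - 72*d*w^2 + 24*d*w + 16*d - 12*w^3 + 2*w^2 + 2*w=256*d^2 + 416*d - 12*w^3 + w^2*(-72*d - 112) + w*(192*d^2 + 216*d - 20) + 144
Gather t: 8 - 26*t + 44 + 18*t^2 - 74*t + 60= 18*t^2 - 100*t + 112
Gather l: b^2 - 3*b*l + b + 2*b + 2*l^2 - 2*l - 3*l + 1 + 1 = b^2 + 3*b + 2*l^2 + l*(-3*b - 5) + 2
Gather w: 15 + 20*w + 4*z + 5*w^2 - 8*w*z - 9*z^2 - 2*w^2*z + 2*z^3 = w^2*(5 - 2*z) + w*(20 - 8*z) + 2*z^3 - 9*z^2 + 4*z + 15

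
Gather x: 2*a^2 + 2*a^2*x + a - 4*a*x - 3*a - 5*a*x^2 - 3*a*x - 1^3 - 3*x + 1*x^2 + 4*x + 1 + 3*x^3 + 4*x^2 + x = 2*a^2 - 2*a + 3*x^3 + x^2*(5 - 5*a) + x*(2*a^2 - 7*a + 2)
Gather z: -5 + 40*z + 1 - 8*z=32*z - 4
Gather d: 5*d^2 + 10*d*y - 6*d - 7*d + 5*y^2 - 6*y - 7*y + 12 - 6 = 5*d^2 + d*(10*y - 13) + 5*y^2 - 13*y + 6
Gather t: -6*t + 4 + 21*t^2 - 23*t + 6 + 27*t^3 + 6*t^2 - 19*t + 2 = 27*t^3 + 27*t^2 - 48*t + 12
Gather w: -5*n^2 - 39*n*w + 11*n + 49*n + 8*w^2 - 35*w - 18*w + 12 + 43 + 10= -5*n^2 + 60*n + 8*w^2 + w*(-39*n - 53) + 65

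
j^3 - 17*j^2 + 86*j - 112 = (j - 8)*(j - 7)*(j - 2)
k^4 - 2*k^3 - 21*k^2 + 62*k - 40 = (k - 4)*(k - 2)*(k - 1)*(k + 5)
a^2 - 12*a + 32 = (a - 8)*(a - 4)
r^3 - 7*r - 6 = (r - 3)*(r + 1)*(r + 2)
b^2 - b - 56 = (b - 8)*(b + 7)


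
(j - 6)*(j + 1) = j^2 - 5*j - 6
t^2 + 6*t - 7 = (t - 1)*(t + 7)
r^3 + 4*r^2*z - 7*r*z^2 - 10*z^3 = (r - 2*z)*(r + z)*(r + 5*z)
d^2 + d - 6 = (d - 2)*(d + 3)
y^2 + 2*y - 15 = (y - 3)*(y + 5)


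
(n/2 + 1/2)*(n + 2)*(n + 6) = n^3/2 + 9*n^2/2 + 10*n + 6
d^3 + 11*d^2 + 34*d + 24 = (d + 1)*(d + 4)*(d + 6)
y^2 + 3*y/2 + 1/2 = (y + 1/2)*(y + 1)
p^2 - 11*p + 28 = (p - 7)*(p - 4)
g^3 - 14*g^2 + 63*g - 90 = (g - 6)*(g - 5)*(g - 3)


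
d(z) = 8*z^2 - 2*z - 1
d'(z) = 16*z - 2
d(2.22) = 33.99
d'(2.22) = 33.52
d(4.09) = 124.64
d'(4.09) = 63.44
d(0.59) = 0.60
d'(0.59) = 7.44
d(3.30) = 79.52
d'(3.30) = 50.80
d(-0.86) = 6.64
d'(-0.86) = -15.76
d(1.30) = 9.92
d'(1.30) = 18.80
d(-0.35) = 0.68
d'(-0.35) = -7.60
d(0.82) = 2.74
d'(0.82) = 11.12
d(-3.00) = 77.00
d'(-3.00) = -50.00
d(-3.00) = 77.00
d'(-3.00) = -50.00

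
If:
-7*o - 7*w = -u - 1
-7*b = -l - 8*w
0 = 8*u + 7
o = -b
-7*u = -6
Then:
No Solution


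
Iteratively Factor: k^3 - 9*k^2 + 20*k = (k)*(k^2 - 9*k + 20) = k*(k - 5)*(k - 4)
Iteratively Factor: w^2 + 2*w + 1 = (w + 1)*(w + 1)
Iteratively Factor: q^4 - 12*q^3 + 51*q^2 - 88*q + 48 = (q - 3)*(q^3 - 9*q^2 + 24*q - 16) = (q - 4)*(q - 3)*(q^2 - 5*q + 4) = (q - 4)^2*(q - 3)*(q - 1)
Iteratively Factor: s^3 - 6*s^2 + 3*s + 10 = (s + 1)*(s^2 - 7*s + 10) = (s - 2)*(s + 1)*(s - 5)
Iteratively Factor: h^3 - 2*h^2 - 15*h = (h + 3)*(h^2 - 5*h) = (h - 5)*(h + 3)*(h)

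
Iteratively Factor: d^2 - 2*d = (d - 2)*(d)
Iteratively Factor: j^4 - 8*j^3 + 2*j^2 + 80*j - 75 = (j - 5)*(j^3 - 3*j^2 - 13*j + 15) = (j - 5)^2*(j^2 + 2*j - 3) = (j - 5)^2*(j + 3)*(j - 1)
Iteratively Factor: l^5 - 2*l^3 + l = (l)*(l^4 - 2*l^2 + 1) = l*(l + 1)*(l^3 - l^2 - l + 1) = l*(l - 1)*(l + 1)*(l^2 - 1) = l*(l - 1)*(l + 1)^2*(l - 1)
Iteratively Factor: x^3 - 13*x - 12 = (x - 4)*(x^2 + 4*x + 3) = (x - 4)*(x + 3)*(x + 1)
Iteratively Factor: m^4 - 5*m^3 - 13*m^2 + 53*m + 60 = (m - 5)*(m^3 - 13*m - 12) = (m - 5)*(m - 4)*(m^2 + 4*m + 3) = (m - 5)*(m - 4)*(m + 3)*(m + 1)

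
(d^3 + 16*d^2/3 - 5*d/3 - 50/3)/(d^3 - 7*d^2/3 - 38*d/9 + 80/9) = 3*(d + 5)/(3*d - 8)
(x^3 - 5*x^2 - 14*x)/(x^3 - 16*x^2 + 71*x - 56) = x*(x + 2)/(x^2 - 9*x + 8)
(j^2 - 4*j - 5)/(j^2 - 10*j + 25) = (j + 1)/(j - 5)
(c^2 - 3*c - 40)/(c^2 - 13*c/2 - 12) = 2*(c + 5)/(2*c + 3)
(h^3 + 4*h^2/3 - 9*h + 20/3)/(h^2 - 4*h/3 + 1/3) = (3*h^2 + 7*h - 20)/(3*h - 1)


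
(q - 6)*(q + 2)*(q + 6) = q^3 + 2*q^2 - 36*q - 72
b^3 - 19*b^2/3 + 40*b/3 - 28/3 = (b - 7/3)*(b - 2)^2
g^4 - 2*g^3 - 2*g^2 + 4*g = g*(g - 2)*(g - sqrt(2))*(g + sqrt(2))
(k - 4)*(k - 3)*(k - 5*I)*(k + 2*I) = k^4 - 7*k^3 - 3*I*k^3 + 22*k^2 + 21*I*k^2 - 70*k - 36*I*k + 120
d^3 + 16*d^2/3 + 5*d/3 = d*(d + 1/3)*(d + 5)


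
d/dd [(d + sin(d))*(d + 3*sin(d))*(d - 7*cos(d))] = (d + sin(d))*(d + 3*sin(d))*(7*sin(d) + 1) + (d + sin(d))*(d - 7*cos(d))*(3*cos(d) + 1) + (d + 3*sin(d))*(d - 7*cos(d))*(cos(d) + 1)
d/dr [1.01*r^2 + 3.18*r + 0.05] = 2.02*r + 3.18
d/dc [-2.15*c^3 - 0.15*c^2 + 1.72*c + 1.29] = -6.45*c^2 - 0.3*c + 1.72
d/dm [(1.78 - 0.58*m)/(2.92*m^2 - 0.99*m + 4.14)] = (1.6936*m^2 - 10.3952*m - 0.639)/(8.5264*m^4 - 5.7816*m^3 + 25.1577*m^2 - 8.1972*m + 17.1396)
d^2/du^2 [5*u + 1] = 0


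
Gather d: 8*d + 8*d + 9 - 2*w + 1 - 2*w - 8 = 16*d - 4*w + 2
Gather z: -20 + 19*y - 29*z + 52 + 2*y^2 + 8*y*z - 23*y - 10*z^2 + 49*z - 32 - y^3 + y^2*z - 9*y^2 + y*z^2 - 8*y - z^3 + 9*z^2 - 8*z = -y^3 - 7*y^2 - 12*y - z^3 + z^2*(y - 1) + z*(y^2 + 8*y + 12)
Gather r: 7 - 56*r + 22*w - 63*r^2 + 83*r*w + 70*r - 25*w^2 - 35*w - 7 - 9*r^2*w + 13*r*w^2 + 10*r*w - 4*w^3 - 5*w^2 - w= r^2*(-9*w - 63) + r*(13*w^2 + 93*w + 14) - 4*w^3 - 30*w^2 - 14*w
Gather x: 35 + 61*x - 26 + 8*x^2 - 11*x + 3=8*x^2 + 50*x + 12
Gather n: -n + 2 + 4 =6 - n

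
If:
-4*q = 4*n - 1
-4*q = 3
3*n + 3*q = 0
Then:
No Solution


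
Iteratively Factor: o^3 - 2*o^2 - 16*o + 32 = (o + 4)*(o^2 - 6*o + 8) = (o - 2)*(o + 4)*(o - 4)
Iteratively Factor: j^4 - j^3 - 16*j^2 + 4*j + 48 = (j - 2)*(j^3 + j^2 - 14*j - 24) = (j - 4)*(j - 2)*(j^2 + 5*j + 6) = (j - 4)*(j - 2)*(j + 2)*(j + 3)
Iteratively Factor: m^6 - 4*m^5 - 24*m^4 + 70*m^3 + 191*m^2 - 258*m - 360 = (m - 4)*(m^5 - 24*m^3 - 26*m^2 + 87*m + 90) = (m - 4)*(m + 3)*(m^4 - 3*m^3 - 15*m^2 + 19*m + 30) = (m - 4)*(m + 1)*(m + 3)*(m^3 - 4*m^2 - 11*m + 30) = (m - 4)*(m + 1)*(m + 3)^2*(m^2 - 7*m + 10) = (m - 5)*(m - 4)*(m + 1)*(m + 3)^2*(m - 2)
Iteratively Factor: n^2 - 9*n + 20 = (n - 4)*(n - 5)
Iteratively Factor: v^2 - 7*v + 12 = (v - 4)*(v - 3)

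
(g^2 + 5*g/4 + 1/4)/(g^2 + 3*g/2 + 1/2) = (4*g + 1)/(2*(2*g + 1))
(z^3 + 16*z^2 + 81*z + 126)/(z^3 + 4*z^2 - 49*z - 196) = (z^2 + 9*z + 18)/(z^2 - 3*z - 28)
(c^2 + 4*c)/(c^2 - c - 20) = c/(c - 5)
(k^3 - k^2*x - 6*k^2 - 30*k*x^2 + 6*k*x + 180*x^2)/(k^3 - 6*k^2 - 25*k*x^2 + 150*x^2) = (-k + 6*x)/(-k + 5*x)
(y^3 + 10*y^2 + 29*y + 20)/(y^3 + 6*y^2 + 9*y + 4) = (y + 5)/(y + 1)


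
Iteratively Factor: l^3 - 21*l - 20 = (l + 4)*(l^2 - 4*l - 5) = (l - 5)*(l + 4)*(l + 1)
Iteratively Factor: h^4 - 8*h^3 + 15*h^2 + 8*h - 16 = (h - 1)*(h^3 - 7*h^2 + 8*h + 16) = (h - 4)*(h - 1)*(h^2 - 3*h - 4) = (h - 4)^2*(h - 1)*(h + 1)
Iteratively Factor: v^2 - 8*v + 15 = (v - 3)*(v - 5)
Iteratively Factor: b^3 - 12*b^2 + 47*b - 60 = (b - 4)*(b^2 - 8*b + 15) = (b - 5)*(b - 4)*(b - 3)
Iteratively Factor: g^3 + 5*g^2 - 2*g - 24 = (g - 2)*(g^2 + 7*g + 12) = (g - 2)*(g + 3)*(g + 4)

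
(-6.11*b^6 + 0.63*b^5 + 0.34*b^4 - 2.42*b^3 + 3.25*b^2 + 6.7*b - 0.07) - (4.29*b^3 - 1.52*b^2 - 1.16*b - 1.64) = -6.11*b^6 + 0.63*b^5 + 0.34*b^4 - 6.71*b^3 + 4.77*b^2 + 7.86*b + 1.57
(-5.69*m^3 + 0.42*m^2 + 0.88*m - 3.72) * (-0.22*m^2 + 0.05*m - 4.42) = 1.2518*m^5 - 0.3769*m^4 + 24.9772*m^3 - 0.994*m^2 - 4.0756*m + 16.4424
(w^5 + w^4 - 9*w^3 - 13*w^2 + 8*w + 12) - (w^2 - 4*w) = w^5 + w^4 - 9*w^3 - 14*w^2 + 12*w + 12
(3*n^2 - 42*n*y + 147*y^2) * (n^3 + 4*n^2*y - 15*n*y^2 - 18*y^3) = 3*n^5 - 30*n^4*y - 66*n^3*y^2 + 1164*n^2*y^3 - 1449*n*y^4 - 2646*y^5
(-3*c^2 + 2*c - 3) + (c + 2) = -3*c^2 + 3*c - 1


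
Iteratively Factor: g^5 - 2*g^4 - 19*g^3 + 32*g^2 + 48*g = (g + 1)*(g^4 - 3*g^3 - 16*g^2 + 48*g) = (g + 1)*(g + 4)*(g^3 - 7*g^2 + 12*g) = (g - 4)*(g + 1)*(g + 4)*(g^2 - 3*g) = g*(g - 4)*(g + 1)*(g + 4)*(g - 3)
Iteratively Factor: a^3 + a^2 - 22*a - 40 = (a - 5)*(a^2 + 6*a + 8) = (a - 5)*(a + 2)*(a + 4)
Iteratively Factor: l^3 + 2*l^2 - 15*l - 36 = (l - 4)*(l^2 + 6*l + 9) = (l - 4)*(l + 3)*(l + 3)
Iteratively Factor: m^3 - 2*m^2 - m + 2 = (m - 2)*(m^2 - 1) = (m - 2)*(m - 1)*(m + 1)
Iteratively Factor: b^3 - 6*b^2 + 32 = (b + 2)*(b^2 - 8*b + 16) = (b - 4)*(b + 2)*(b - 4)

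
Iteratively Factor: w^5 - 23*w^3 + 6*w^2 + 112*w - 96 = (w - 4)*(w^4 + 4*w^3 - 7*w^2 - 22*w + 24) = (w - 4)*(w + 3)*(w^3 + w^2 - 10*w + 8) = (w - 4)*(w - 2)*(w + 3)*(w^2 + 3*w - 4) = (w - 4)*(w - 2)*(w - 1)*(w + 3)*(w + 4)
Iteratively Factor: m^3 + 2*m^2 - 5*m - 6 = (m - 2)*(m^2 + 4*m + 3) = (m - 2)*(m + 1)*(m + 3)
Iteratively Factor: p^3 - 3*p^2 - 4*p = (p + 1)*(p^2 - 4*p) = (p - 4)*(p + 1)*(p)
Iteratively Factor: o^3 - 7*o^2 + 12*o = (o - 4)*(o^2 - 3*o) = (o - 4)*(o - 3)*(o)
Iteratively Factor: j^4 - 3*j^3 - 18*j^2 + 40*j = (j + 4)*(j^3 - 7*j^2 + 10*j) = (j - 5)*(j + 4)*(j^2 - 2*j) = j*(j - 5)*(j + 4)*(j - 2)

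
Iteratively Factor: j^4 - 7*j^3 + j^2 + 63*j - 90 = (j - 3)*(j^3 - 4*j^2 - 11*j + 30) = (j - 3)*(j - 2)*(j^2 - 2*j - 15) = (j - 3)*(j - 2)*(j + 3)*(j - 5)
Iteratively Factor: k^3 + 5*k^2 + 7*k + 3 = (k + 1)*(k^2 + 4*k + 3) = (k + 1)^2*(k + 3)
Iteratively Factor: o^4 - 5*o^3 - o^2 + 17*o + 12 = (o + 1)*(o^3 - 6*o^2 + 5*o + 12) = (o + 1)^2*(o^2 - 7*o + 12) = (o - 4)*(o + 1)^2*(o - 3)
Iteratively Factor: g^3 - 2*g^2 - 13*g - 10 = (g + 2)*(g^2 - 4*g - 5) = (g - 5)*(g + 2)*(g + 1)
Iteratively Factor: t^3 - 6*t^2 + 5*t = (t - 5)*(t^2 - t) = t*(t - 5)*(t - 1)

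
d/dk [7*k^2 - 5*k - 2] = 14*k - 5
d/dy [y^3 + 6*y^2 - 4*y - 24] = 3*y^2 + 12*y - 4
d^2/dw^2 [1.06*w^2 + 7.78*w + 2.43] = 2.12000000000000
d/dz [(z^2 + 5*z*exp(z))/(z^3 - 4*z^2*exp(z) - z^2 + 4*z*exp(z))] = ((z + 5*exp(z))*(4*z^2*exp(z) - 3*z^2 + 4*z*exp(z) + 2*z - 4*exp(z)) + (5*z*exp(z) + 2*z + 5*exp(z))*(z^2 - 4*z*exp(z) - z + 4*exp(z)))/(z*(z^2 - 4*z*exp(z) - z + 4*exp(z))^2)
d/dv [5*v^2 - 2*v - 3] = 10*v - 2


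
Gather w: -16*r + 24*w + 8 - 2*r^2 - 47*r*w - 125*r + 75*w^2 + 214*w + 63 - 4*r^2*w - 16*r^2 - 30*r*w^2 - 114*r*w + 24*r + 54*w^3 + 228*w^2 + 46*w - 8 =-18*r^2 - 117*r + 54*w^3 + w^2*(303 - 30*r) + w*(-4*r^2 - 161*r + 284) + 63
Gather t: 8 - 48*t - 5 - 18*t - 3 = -66*t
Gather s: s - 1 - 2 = s - 3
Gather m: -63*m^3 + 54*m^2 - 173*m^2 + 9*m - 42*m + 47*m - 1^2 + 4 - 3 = -63*m^3 - 119*m^2 + 14*m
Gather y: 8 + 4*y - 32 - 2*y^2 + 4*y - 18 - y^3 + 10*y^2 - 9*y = -y^3 + 8*y^2 - y - 42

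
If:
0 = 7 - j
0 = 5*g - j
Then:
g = 7/5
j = 7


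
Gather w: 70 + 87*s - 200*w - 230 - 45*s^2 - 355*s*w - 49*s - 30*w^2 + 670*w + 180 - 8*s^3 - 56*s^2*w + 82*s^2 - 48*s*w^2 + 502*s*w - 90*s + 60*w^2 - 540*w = -8*s^3 + 37*s^2 - 52*s + w^2*(30 - 48*s) + w*(-56*s^2 + 147*s - 70) + 20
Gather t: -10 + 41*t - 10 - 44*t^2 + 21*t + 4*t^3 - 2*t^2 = 4*t^3 - 46*t^2 + 62*t - 20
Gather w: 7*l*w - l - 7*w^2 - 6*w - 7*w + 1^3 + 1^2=-l - 7*w^2 + w*(7*l - 13) + 2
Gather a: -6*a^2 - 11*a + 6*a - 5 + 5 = -6*a^2 - 5*a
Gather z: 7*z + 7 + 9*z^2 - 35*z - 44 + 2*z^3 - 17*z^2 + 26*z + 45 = 2*z^3 - 8*z^2 - 2*z + 8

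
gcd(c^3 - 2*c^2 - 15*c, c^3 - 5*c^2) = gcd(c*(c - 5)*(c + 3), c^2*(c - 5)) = c^2 - 5*c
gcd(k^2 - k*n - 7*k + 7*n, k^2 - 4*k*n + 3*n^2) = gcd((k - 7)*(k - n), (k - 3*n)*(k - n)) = k - n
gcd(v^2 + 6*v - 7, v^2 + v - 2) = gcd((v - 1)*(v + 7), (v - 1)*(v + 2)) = v - 1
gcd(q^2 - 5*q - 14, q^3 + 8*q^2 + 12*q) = q + 2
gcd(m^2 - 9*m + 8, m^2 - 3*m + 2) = m - 1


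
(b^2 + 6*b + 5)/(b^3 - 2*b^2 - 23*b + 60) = (b + 1)/(b^2 - 7*b + 12)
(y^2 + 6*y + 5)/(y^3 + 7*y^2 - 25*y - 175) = (y + 1)/(y^2 + 2*y - 35)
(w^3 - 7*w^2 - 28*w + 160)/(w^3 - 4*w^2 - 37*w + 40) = (w - 4)/(w - 1)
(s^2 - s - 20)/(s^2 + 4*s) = (s - 5)/s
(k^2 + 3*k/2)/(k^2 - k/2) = (2*k + 3)/(2*k - 1)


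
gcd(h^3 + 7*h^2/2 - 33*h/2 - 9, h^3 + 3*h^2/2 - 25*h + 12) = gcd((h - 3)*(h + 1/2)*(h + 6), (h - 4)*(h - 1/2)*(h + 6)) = h + 6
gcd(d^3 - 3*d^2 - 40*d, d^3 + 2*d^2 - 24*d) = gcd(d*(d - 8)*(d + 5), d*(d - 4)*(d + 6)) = d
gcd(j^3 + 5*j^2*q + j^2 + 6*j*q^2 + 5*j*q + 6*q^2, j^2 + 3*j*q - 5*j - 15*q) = j + 3*q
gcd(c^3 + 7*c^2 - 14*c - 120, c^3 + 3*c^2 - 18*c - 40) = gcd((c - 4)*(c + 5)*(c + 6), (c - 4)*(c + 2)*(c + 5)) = c^2 + c - 20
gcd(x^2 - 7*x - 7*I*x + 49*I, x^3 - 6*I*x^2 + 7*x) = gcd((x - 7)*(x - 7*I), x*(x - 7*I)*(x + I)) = x - 7*I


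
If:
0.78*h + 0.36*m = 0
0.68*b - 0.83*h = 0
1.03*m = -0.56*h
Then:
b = 0.00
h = 0.00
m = 0.00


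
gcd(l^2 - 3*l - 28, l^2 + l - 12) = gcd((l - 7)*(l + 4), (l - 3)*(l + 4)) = l + 4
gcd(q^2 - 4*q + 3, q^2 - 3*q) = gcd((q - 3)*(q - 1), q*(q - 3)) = q - 3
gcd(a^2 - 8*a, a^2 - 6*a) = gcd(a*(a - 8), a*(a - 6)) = a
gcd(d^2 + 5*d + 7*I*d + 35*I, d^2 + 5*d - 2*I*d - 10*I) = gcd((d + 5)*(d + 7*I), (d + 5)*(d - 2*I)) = d + 5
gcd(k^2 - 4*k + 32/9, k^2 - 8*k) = 1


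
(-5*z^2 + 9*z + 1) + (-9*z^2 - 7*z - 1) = -14*z^2 + 2*z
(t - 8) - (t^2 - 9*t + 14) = -t^2 + 10*t - 22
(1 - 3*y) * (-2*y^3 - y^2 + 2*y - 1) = 6*y^4 + y^3 - 7*y^2 + 5*y - 1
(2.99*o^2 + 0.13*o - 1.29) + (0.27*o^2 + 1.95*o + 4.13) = 3.26*o^2 + 2.08*o + 2.84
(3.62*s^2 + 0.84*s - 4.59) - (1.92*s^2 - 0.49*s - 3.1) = 1.7*s^2 + 1.33*s - 1.49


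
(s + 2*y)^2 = s^2 + 4*s*y + 4*y^2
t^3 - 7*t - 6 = (t - 3)*(t + 1)*(t + 2)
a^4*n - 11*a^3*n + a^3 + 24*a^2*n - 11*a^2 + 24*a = a*(a - 8)*(a - 3)*(a*n + 1)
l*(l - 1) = l^2 - l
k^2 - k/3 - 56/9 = (k - 8/3)*(k + 7/3)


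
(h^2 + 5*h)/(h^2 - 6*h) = (h + 5)/(h - 6)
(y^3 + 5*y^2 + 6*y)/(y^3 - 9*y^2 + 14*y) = (y^2 + 5*y + 6)/(y^2 - 9*y + 14)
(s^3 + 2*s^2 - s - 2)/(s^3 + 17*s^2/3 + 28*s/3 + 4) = 3*(s^2 - 1)/(3*s^2 + 11*s + 6)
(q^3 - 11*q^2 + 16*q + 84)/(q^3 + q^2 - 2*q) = (q^2 - 13*q + 42)/(q*(q - 1))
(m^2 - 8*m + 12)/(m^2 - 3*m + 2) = (m - 6)/(m - 1)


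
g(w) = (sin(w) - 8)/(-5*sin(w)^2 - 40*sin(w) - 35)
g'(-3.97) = 0.06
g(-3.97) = 0.11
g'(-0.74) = -2.08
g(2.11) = 0.10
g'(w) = (10*sin(w)*cos(w) + 40*cos(w))*(sin(w) - 8)/(-5*sin(w)^2 - 40*sin(w) - 35)^2 + cos(w)/(-5*sin(w)^2 - 40*sin(w) - 35) = (sin(w)^2 - 16*sin(w) - 71)*cos(w)/(5*(sin(w)^2 + 8*sin(w) + 7)^2)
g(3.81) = 0.71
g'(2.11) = 0.04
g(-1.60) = 703.49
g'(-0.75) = -2.16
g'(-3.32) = 0.20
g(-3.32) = 0.19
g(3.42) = 0.34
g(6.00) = 0.34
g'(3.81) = 1.62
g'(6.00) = -0.54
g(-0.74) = 0.84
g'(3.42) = 0.54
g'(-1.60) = 48180.22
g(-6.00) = 0.17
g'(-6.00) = -0.17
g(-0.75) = 0.86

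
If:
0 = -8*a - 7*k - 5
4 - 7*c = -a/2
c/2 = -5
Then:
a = -148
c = -10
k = 1179/7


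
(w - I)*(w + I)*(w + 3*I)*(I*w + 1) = I*w^4 - 2*w^3 + 4*I*w^2 - 2*w + 3*I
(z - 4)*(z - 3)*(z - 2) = z^3 - 9*z^2 + 26*z - 24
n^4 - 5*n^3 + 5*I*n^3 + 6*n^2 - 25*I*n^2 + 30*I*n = n*(n - 3)*(n - 2)*(n + 5*I)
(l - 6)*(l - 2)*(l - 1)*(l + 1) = l^4 - 8*l^3 + 11*l^2 + 8*l - 12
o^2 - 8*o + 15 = (o - 5)*(o - 3)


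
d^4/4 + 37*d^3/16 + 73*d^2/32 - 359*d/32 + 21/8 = (d/4 + 1)*(d - 3/2)*(d - 1/4)*(d + 7)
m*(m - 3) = m^2 - 3*m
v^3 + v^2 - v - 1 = (v - 1)*(v + 1)^2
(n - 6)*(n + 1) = n^2 - 5*n - 6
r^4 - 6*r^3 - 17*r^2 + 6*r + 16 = (r - 8)*(r - 1)*(r + 1)*(r + 2)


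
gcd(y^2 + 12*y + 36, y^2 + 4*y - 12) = y + 6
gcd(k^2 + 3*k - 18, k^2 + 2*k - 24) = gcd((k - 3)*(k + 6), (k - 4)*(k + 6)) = k + 6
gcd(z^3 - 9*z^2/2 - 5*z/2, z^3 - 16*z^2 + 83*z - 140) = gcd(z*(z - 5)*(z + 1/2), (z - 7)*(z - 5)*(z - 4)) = z - 5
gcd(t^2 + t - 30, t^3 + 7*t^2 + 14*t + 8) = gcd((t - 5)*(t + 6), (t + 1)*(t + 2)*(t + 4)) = 1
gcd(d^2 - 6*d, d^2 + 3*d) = d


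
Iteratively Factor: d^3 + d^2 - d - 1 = (d - 1)*(d^2 + 2*d + 1) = (d - 1)*(d + 1)*(d + 1)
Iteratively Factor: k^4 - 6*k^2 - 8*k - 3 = (k + 1)*(k^3 - k^2 - 5*k - 3) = (k + 1)^2*(k^2 - 2*k - 3) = (k + 1)^3*(k - 3)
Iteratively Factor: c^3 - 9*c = (c)*(c^2 - 9) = c*(c + 3)*(c - 3)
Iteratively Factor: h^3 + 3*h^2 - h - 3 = (h + 1)*(h^2 + 2*h - 3) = (h - 1)*(h + 1)*(h + 3)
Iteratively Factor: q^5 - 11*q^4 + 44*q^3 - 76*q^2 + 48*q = (q - 4)*(q^4 - 7*q^3 + 16*q^2 - 12*q) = (q - 4)*(q - 2)*(q^3 - 5*q^2 + 6*q) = (q - 4)*(q - 2)^2*(q^2 - 3*q) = q*(q - 4)*(q - 2)^2*(q - 3)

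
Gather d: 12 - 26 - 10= -24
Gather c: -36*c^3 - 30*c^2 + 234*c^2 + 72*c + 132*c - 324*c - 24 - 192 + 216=-36*c^3 + 204*c^2 - 120*c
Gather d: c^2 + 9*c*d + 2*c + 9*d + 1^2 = c^2 + 2*c + d*(9*c + 9) + 1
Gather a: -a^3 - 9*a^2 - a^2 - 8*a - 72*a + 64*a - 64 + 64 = -a^3 - 10*a^2 - 16*a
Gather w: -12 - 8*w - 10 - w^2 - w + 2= -w^2 - 9*w - 20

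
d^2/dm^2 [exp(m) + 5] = exp(m)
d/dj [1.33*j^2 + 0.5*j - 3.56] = 2.66*j + 0.5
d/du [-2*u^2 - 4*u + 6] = -4*u - 4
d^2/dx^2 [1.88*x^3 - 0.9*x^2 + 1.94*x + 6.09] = 11.28*x - 1.8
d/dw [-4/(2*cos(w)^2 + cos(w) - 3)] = -4*(4*cos(w) + 1)*sin(w)/(cos(w) + cos(2*w) - 2)^2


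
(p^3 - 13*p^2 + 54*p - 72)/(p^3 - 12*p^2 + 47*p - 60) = (p - 6)/(p - 5)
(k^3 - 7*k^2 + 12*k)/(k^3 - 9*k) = (k - 4)/(k + 3)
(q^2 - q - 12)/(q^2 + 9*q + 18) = (q - 4)/(q + 6)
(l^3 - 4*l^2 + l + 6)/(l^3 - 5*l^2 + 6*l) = (l + 1)/l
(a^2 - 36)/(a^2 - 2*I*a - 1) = (36 - a^2)/(-a^2 + 2*I*a + 1)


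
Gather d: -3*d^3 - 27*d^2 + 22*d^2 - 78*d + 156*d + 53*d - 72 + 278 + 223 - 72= -3*d^3 - 5*d^2 + 131*d + 357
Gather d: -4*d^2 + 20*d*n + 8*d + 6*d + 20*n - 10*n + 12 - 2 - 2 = -4*d^2 + d*(20*n + 14) + 10*n + 8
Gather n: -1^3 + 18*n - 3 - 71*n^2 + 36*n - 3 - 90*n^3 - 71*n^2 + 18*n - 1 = -90*n^3 - 142*n^2 + 72*n - 8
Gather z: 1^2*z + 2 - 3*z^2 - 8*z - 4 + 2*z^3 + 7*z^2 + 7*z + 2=2*z^3 + 4*z^2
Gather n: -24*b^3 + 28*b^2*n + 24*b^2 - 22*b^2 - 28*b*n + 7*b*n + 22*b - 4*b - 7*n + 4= -24*b^3 + 2*b^2 + 18*b + n*(28*b^2 - 21*b - 7) + 4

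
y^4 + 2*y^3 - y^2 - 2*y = y*(y - 1)*(y + 1)*(y + 2)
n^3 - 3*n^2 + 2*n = n*(n - 2)*(n - 1)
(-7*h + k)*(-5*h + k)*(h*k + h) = 35*h^3*k + 35*h^3 - 12*h^2*k^2 - 12*h^2*k + h*k^3 + h*k^2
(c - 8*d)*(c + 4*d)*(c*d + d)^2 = c^4*d^2 - 4*c^3*d^3 + 2*c^3*d^2 - 32*c^2*d^4 - 8*c^2*d^3 + c^2*d^2 - 64*c*d^4 - 4*c*d^3 - 32*d^4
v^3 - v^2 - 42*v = v*(v - 7)*(v + 6)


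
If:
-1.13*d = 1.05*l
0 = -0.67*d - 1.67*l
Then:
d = 0.00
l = 0.00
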